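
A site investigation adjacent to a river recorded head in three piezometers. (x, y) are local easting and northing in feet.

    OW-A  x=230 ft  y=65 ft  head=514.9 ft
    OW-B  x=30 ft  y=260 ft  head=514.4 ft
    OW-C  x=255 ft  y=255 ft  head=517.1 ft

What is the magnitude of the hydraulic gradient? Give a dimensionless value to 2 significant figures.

0.016

Three-point gradient (reference OW-A): Δ to OW-B = (-200, 195, -0.5), Δ to OW-C = (25, 190, +2.2).
∂h/∂x = +0.01222, ∂h/∂y = +0.009971 (det = -42875).
|∇h| = √(0.01222² + 0.009971²) = 0.01577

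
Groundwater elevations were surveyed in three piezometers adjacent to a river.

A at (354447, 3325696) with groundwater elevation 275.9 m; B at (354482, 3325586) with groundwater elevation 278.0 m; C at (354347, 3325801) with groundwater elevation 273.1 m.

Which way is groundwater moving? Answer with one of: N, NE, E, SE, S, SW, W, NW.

NW

Taking A as reference: B−A = (35, -110, +2.1); C−A = (-100, 105, -2.8).
Solve a·Δx + b·Δy = Δh: det = 35·105 − (-100)·(-110) = -7325.
∂h/∂x = [(+2.1)·105 − (-2.8)·(-110)] / -7325 = +0.01195
∂h/∂y = [35·(-2.8) − (-100)·(+2.1)] / -7325 = -0.01529
Flow = −∇h = (-0.01195 east, +0.01529 north), which points northwest.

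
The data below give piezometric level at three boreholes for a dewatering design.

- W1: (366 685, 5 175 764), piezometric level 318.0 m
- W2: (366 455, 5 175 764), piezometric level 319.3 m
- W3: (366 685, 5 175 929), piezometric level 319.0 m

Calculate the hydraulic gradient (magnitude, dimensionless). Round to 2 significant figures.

0.0083

∂h/∂x = (319.3 − 318.0) / (366455 − 366685) = -0.005652
∂h/∂y = (319.0 − 318.0) / (5175929 − 5175764) = +0.006061
|∇h| = √(-0.005652² + 0.006061²) = 0.008287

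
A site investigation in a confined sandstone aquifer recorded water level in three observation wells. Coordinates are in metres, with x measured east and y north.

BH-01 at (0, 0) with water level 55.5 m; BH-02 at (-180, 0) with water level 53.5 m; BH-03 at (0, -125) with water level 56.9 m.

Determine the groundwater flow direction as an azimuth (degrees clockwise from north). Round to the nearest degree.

∂h/∂x = (53.5 − 55.5) / (-180 − 0) = +0.01111
∂h/∂y = (56.9 − 55.5) / (-125 − 0) = -0.01120
Flow direction (−∇h) has components (-0.01111 E, +0.01120 N).
Azimuth = atan2(E, N) = atan2(-0.01111, +0.01120) = 315.2° ≈ 315°.

315°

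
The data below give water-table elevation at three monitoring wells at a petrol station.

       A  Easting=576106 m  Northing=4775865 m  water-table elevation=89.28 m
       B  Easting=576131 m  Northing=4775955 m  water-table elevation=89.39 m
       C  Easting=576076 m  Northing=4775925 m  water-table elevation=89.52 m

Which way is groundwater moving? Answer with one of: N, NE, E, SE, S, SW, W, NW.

Taking A as reference: B−A = (25, 90, +0.11); C−A = (-30, 60, +0.24).
Solve a·Δx + b·Δy = Δh: det = 25·60 − (-30)·90 = 4200.
∂h/∂x = [(+0.11)·60 − (+0.24)·90] / 4200 = -0.003571
∂h/∂y = [25·(+0.24) − (-30)·(+0.11)] / 4200 = +0.002214
Flow = −∇h = (+0.003571 east, -0.002214 north), which points southeast.

SE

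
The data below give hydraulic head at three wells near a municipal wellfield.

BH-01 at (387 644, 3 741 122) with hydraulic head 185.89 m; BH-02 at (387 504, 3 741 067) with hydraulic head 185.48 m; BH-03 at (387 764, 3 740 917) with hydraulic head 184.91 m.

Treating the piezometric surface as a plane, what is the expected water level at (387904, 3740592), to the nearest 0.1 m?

183.3 m

Differences from BH-01: to BH-02 (Δx, Δy, Δh) = (-140, -55, -0.41); to BH-03 = (120, -205, -0.98).
Determinant of the coordinate differences = (-140)·(-205) − 120·(-55) = 35300.
∂h/∂x = [(-0.41)·(-205) − (-0.98)·(-55)] / 35300 = +0.0008541
∂h/∂y = [(-140)·(-0.98) − 120·(-0.41)] / 35300 = +0.005280
h(387904, 3740592) = 185.89 + (+0.0008541)·(260) + (+0.005280)·(-530) = 185.89 +0.222 -2.799 = 183.313 m.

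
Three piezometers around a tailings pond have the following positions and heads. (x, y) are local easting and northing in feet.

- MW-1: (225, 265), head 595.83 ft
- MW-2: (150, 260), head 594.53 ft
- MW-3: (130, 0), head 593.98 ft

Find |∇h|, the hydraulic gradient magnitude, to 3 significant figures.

0.0173

With h = a·x + b·y + c and MW-1 as origin, the differences give:
  (-75)·a + (-5)·b = -1.30
  (-95)·a + (-265)·b = -1.85
Eliminate b (×(-265) and ×(-5), subtract): 19400·a = 335.250 → a = ∂h/∂x = +0.01728
Back-substitute: b = ∂h/∂y = +0.0007861.
|∇h| = √(0.01728² + 0.0007861²) = 0.0173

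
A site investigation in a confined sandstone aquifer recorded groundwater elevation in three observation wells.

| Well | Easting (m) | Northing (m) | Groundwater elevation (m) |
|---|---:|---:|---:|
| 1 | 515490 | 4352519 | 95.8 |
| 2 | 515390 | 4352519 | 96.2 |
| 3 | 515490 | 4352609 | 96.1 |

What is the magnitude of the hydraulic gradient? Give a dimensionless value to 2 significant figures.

∂h/∂x = (96.2 − 95.8) / (515390 − 515490) = -0.004000
∂h/∂y = (96.1 − 95.8) / (4352609 − 4352519) = +0.003333
|∇h| = √(-0.004000² + 0.003333²) = 0.005207

0.0052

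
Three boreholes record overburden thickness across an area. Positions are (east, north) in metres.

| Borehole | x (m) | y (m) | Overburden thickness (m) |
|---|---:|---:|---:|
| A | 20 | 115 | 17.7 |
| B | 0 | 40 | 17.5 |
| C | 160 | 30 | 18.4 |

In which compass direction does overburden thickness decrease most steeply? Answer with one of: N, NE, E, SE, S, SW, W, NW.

Differences from A: to B (Δx, Δy, Δh) = (-20, -75, -0.2); to C = (140, -85, +0.7).
Determinant of the coordinate differences = (-20)·(-85) − 140·(-75) = 12200.
∂d/∂x = [(-0.2)·(-85) − (+0.7)·(-75)] / 12200 = +0.005697
∂d/∂y = [(-20)·(+0.7) − 140·(-0.2)] / 12200 = +0.001148
Steepest decrease is along −∇f = (-0.005697 E, -0.001148 N) → west.

W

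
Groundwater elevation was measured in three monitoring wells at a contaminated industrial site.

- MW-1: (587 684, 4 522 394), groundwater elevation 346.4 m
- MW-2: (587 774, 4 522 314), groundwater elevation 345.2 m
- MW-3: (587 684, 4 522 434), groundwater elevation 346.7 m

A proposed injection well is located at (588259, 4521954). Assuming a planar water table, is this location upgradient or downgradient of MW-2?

Taking MW-1 as reference: MW-2−MW-1 = (90, -80, -1.2); MW-3−MW-1 = (0, 40, +0.3).
Determinant of the coordinate differences = 90·40 − 0·(-80) = 3600.
∂h/∂x = [(-1.2)·40 − (+0.3)·(-80)] / 3600 = -0.006667
∂h/∂y = [90·(+0.3) − 0·(-1.2)] / 3600 = +0.007500
Head at (588259, 4521954) = 346.4 + (-0.006667)·(575) + (+0.007500)·(-440) = 339.27 m.
That is lower than the 345.2 m at MW-2, so the point is downgradient.

downgradient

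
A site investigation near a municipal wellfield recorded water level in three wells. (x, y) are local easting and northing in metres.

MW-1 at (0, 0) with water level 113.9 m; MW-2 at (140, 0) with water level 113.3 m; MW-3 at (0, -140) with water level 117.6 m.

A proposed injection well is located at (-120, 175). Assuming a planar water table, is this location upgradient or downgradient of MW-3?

downgradient

∂h/∂x = (113.3 − 113.9) / (140 − 0) = -0.004286
∂h/∂y = (117.6 − 113.9) / (-140 − 0) = -0.02643
Head at (-120, 175) = 113.9 + (-0.004286)·(-120) + (-0.02643)·(175) = 109.79 m.
That is lower than the 117.6 m at MW-3, so the point is downgradient.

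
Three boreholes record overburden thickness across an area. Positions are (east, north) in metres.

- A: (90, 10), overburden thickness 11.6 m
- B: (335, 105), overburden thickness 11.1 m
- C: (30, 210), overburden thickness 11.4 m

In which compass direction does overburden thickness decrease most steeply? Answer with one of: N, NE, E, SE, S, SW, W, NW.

Differences from A: to B (Δx, Δy, Δh) = (245, 95, -0.5); to C = (-60, 200, -0.2).
Determinant of the coordinate differences = 245·200 − (-60)·95 = 54700.
∂d/∂x = [(-0.5)·200 − (-0.2)·95] / 54700 = -0.001481
∂d/∂y = [245·(-0.2) − (-60)·(-0.5)] / 54700 = -0.001444
Steepest decrease is along −∇f = (+0.001481 E, +0.001444 N) → northeast.

NE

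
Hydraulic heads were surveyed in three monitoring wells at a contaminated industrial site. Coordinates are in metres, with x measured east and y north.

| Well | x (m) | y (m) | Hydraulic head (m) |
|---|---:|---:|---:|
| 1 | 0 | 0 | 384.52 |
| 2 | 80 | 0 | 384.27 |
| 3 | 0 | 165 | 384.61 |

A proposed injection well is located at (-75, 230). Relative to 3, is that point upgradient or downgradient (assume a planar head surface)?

∂h/∂x = (384.27 − 384.52) / (80 − 0) = -0.003125
∂h/∂y = (384.61 − 384.52) / (165 − 0) = +0.0005455
Head at (-75, 230) = 384.52 + (-0.003125)·(-75) + (+0.0005455)·(230) = 384.88 m.
That is higher than the 384.61 m at 3, so the point is upgradient.

upgradient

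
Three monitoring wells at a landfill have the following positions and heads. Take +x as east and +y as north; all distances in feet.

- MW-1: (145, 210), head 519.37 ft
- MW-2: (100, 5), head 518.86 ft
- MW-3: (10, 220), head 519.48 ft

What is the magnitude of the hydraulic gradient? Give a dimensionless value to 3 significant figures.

0.00270

Differences from MW-1: to MW-2 (Δx, Δy, Δh) = (-45, -205, -0.51); to MW-3 = (-135, 10, +0.11).
Determinant of the coordinate differences = (-45)·10 − (-135)·(-205) = -28125.
∂h/∂x = [(-0.51)·10 − (+0.11)·(-205)] / -28125 = -0.0006204
∂h/∂y = [(-45)·(+0.11) − (-135)·(-0.51)] / -28125 = +0.002624
|∇h| = √(-0.0006204² + 0.002624²) = 0.002696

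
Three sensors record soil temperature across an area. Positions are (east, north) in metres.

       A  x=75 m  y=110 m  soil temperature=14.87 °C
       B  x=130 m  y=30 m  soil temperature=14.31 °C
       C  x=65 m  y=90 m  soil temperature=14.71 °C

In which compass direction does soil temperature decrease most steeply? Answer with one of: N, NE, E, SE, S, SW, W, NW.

Three-point gradient (reference A): Δ to B = (55, -80, -0.56), Δ to C = (-10, -20, -0.16).
∂T/∂x = +0.0008421, ∂T/∂y = +0.007579 (det = -1900).
Steepest decrease is along −∇f = (-0.0008421 E, -0.007579 N) → south.

S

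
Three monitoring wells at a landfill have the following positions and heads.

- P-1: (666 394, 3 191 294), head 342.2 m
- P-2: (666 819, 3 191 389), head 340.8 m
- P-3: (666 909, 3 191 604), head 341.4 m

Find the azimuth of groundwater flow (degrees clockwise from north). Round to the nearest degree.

137°

Taking P-1 as reference: P-2−P-1 = (425, 95, -1.4); P-3−P-1 = (515, 310, -0.8).
Solve a·Δx + b·Δy = Δh: det = 425·310 − 515·95 = 82825.
∂h/∂x = [(-1.4)·310 − (-0.8)·95] / 82825 = -0.004322
∂h/∂y = [425·(-0.8) − 515·(-1.4)] / 82825 = +0.004600
Flow direction (−∇h) has components (+0.004322 E, -0.004600 N).
Azimuth = atan2(E, N) = atan2(+0.004322, -0.004600) = 136.8° ≈ 137°.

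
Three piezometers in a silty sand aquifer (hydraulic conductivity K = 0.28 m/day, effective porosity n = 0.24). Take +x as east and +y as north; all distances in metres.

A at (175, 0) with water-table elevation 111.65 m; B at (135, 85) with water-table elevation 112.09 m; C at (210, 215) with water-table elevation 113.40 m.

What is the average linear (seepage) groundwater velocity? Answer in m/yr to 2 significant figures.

With h = a·x + b·y + c and A as origin, the differences give:
  (-40)·a + 85·b = +0.44
  35·a + 215·b = +1.75
Eliminate b (×215 and ×85, subtract): -11575·a = -54.150 → a = ∂h/∂x = +0.004678
Back-substitute: b = ∂h/∂y = +0.007378.
|∇h| = √(0.004678² + 0.007378²) = 0.008736
Seepage velocity v = K·i/n = 0.28 × 0.008736 / 0.24 = 0.01019 m/day = 3.722 m/yr.

3.7 m/yr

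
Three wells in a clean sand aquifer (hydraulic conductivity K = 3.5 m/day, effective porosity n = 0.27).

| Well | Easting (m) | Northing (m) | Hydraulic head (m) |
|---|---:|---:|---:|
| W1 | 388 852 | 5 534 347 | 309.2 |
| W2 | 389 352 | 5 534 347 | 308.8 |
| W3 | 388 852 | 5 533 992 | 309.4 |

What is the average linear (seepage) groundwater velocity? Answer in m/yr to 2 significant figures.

4.6 m/yr

∂h/∂x = (308.8 − 309.2) / (389352 − 388852) = -0.0008000
∂h/∂y = (309.4 − 309.2) / (5533992 − 5534347) = -0.0005634
|∇h| = √(-0.0008000² + -0.0005634²) = 0.0009785
Seepage velocity v = K·i/n = 3.5 × 0.0009785 / 0.27 = 0.01268 m/day = 4.631 m/yr.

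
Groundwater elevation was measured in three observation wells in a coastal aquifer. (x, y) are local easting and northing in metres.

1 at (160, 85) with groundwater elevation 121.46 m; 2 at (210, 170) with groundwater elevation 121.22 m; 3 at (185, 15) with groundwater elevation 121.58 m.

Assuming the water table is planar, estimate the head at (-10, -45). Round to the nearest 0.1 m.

121.9 m

Taking 1 as reference: 2−1 = (50, 85, -0.24); 3−1 = (25, -70, +0.12).
Determinant of the coordinate differences = 50·(-70) − 25·85 = -5625.
∂h/∂x = [(-0.24)·(-70) − (+0.12)·85] / -5625 = -0.001173
∂h/∂y = [50·(+0.12) − 25·(-0.24)] / -5625 = -0.002133
h(-10, -45) = 121.46 + (-0.001173)·(-170) + (-0.002133)·(-130) = 121.46 +0.199 +0.277 = 121.937 m.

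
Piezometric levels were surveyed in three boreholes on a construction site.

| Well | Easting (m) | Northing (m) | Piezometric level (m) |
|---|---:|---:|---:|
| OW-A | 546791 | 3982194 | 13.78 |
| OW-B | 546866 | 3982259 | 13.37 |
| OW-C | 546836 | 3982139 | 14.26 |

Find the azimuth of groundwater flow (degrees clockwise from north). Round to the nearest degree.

Taking OW-A as reference: OW-B−OW-A = (75, 65, -0.41); OW-C−OW-A = (45, -55, +0.48).
Solve a·Δx + b·Δy = Δh: det = 75·(-55) − 45·65 = -7050.
∂h/∂x = [(-0.41)·(-55) − (+0.48)·65] / -7050 = +0.001227
∂h/∂y = [75·(+0.48) − 45·(-0.41)] / -7050 = -0.007723
Flow direction (−∇h) has components (-0.001227 E, +0.007723 N).
Azimuth = atan2(E, N) = atan2(-0.001227, +0.007723) = 351.0° ≈ 351°.

351°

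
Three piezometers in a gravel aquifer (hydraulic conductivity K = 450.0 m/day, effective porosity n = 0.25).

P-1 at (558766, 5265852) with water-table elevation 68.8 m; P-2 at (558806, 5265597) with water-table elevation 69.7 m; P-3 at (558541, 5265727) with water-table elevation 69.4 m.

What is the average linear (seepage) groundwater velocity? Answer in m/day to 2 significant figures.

Differences from P-1: to P-2 (Δx, Δy, Δh) = (40, -255, +0.9); to P-3 = (-225, -125, +0.6).
Determinant of the coordinate differences = 40·(-125) − (-225)·(-255) = -62375.
∂h/∂x = [(+0.9)·(-125) − (+0.6)·(-255)] / -62375 = -0.0006493
∂h/∂y = [40·(+0.6) − (-225)·(+0.9)] / -62375 = -0.003631
|∇h| = √(-0.0006493² + -0.003631²) = 0.003689
Seepage velocity v = K·i/n = 450.0 × 0.003689 / 0.25 = 6.64 m/day.

6.6 m/day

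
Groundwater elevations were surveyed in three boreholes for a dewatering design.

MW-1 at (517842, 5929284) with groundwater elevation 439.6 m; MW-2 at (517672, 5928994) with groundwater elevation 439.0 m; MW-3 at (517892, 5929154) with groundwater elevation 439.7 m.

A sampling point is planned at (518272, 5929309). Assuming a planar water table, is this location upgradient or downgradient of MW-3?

upgradient

Taking MW-1 as reference: MW-2−MW-1 = (-170, -290, -0.6); MW-3−MW-1 = (50, -130, +0.1).
Solve a·Δx + b·Δy = Δh: det = (-170)·(-130) − 50·(-290) = 36600.
∂h/∂x = [(-0.6)·(-130) − (+0.1)·(-290)] / 36600 = +0.002923
∂h/∂y = [(-170)·(+0.1) − 50·(-0.6)] / 36600 = +0.0003552
Head at (518272, 5929309) = 439.6 + (+0.002923)·(430) + (+0.0003552)·(25) = 440.87 m.
That is higher than the 439.7 m at MW-3, so the point is upgradient.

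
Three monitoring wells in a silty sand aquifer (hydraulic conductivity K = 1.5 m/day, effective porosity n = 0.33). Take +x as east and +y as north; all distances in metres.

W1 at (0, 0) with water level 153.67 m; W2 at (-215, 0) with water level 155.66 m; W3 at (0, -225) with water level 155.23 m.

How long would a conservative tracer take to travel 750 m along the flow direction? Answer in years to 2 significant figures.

39 years

∂h/∂x = (155.66 − 153.67) / (-215 − 0) = -0.009256
∂h/∂y = (155.23 − 153.67) / (-225 − 0) = -0.006933
|∇h| = √(-0.009256² + -0.006933²) = 0.01156
Seepage velocity v = K·i/n = 1.5 × 0.01156 / 0.33 = 0.05255 m/day.
t = 750 / 0.05255 = 1.427e+04 days = 39.1 years.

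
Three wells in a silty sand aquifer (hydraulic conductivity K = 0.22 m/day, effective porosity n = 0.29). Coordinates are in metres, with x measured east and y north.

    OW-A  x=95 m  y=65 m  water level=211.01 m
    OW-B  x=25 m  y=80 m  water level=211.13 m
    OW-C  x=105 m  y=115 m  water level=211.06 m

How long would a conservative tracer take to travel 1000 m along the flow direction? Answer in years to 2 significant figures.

With h = a·x + b·y + c and OW-A as origin, the differences give:
  (-70)·a + 15·b = +0.12
  10·a + 50·b = +0.05
Eliminate b (×50 and ×15, subtract): -3650·a = 5.250 → a = ∂h/∂x = -0.001438
Back-substitute: b = ∂h/∂y = +0.001288.
|∇h| = √(-0.001438² + 0.001288²) = 0.00193
Seepage velocity v = K·i/n = 0.22 × 0.00193 / 0.29 = 0.001464 m/day.
t = 1000 / 0.001464 = 6.831e+05 days = 1.87e+03 years.

1900 years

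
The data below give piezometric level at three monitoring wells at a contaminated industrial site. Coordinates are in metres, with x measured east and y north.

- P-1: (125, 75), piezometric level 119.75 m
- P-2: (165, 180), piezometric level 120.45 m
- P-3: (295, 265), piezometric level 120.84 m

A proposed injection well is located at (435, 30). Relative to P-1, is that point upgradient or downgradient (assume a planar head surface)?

downgradient

Differences from P-1: to P-2 (Δx, Δy, Δh) = (40, 105, +0.70); to P-3 = (170, 190, +1.09).
Determinant of the coordinate differences = 40·190 − 170·105 = -10250.
∂h/∂x = [(+0.70)·190 − (+1.09)·105] / -10250 = -0.001810
∂h/∂y = [40·(+1.09) − 170·(+0.70)] / -10250 = +0.007356
Head at (435, 30) = 119.75 + (-0.001810)·(310) + (+0.007356)·(-45) = 118.86 m.
That is lower than the 119.75 m at P-1, so the point is downgradient.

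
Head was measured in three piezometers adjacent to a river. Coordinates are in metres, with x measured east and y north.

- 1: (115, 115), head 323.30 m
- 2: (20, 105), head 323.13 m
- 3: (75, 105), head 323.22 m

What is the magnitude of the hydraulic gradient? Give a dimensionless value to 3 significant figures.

0.00219

Differences from 1: to 2 (Δx, Δy, Δh) = (-95, -10, -0.17); to 3 = (-40, -10, -0.08).
Determinant of the coordinate differences = (-95)·(-10) − (-40)·(-10) = 550.
∂h/∂x = [(-0.17)·(-10) − (-0.08)·(-10)] / 550 = +0.001636
∂h/∂y = [(-95)·(-0.08) − (-40)·(-0.17)] / 550 = +0.001455
|∇h| = √(0.001636² + 0.001455²) = 0.002189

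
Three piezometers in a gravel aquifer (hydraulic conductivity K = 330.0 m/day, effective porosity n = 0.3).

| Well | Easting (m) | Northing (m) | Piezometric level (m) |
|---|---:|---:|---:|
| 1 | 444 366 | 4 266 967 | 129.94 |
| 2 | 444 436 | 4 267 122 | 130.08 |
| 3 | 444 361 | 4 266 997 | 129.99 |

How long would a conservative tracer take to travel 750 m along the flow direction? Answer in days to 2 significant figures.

Differences from 1: to 2 (Δx, Δy, Δh) = (70, 155, +0.14); to 3 = (-5, 30, +0.05).
Determinant of the coordinate differences = 70·30 − (-5)·155 = 2875.
∂h/∂x = [(+0.14)·30 − (+0.05)·155] / 2875 = -0.001235
∂h/∂y = [70·(+0.05) − (-5)·(+0.14)] / 2875 = +0.001461
|∇h| = √(-0.001235² + 0.001461²) = 0.001913
Seepage velocity v = K·i/n = 330.0 × 0.001913 / 0.3 = 2.104 m/day.
t = 750 / 2.104 = 356.5 days.

360 days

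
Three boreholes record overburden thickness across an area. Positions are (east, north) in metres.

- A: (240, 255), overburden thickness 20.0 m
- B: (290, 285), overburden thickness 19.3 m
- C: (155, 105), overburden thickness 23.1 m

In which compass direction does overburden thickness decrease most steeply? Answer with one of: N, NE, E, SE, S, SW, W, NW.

N

Taking A as reference: B−A = (50, 30, -0.7); C−A = (-85, -150, +3.1).
Solve a·Δx + b·Δy = Δd: det = 50·(-150) − (-85)·30 = -4950.
∂d/∂x = [(-0.7)·(-150) − (+3.1)·30] / -4950 = -0.002424
∂d/∂y = [50·(+3.1) − (-85)·(-0.7)] / -4950 = -0.01929
Steepest decrease is along −∇f = (+0.002424 E, +0.01929 N) → north.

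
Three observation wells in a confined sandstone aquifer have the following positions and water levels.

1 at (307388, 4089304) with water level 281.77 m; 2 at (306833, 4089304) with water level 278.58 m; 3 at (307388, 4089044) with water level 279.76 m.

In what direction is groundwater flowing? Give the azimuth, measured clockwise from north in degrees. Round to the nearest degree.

217°

∂h/∂x = (278.58 − 281.77) / (306833 − 307388) = +0.005748
∂h/∂y = (279.76 − 281.77) / (4089044 − 4089304) = +0.007731
Flow direction (−∇h) has components (-0.005748 E, -0.007731 N).
Azimuth = atan2(E, N) = atan2(-0.005748, -0.007731) = 216.6° ≈ 217°.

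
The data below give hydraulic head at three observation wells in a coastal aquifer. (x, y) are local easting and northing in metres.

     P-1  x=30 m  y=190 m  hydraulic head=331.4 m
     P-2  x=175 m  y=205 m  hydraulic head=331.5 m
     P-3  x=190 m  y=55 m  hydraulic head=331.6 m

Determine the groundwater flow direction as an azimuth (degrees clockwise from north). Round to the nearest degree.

308°

Taking P-1 as reference: P-2−P-1 = (145, 15, +0.1); P-3−P-1 = (160, -135, +0.2).
Solve a·Δx + b·Δy = Δh: det = 145·(-135) − 160·15 = -21975.
∂h/∂x = [(+0.1)·(-135) − (+0.2)·15] / -21975 = +0.0007509
∂h/∂y = [145·(+0.2) − 160·(+0.1)] / -21975 = -0.0005916
Flow direction (−∇h) has components (-0.0007509 E, +0.0005916 N).
Azimuth = atan2(E, N) = atan2(-0.0007509, +0.0005916) = 308.2° ≈ 308°.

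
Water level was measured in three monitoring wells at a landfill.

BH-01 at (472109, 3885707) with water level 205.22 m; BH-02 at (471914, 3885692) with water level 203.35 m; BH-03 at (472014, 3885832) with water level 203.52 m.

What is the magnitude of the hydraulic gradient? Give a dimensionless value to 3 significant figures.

With h = a·x + b·y + c and BH-01 as origin, the differences give:
  (-195)·a + (-15)·b = -1.87
  (-95)·a + 125·b = -1.70
Eliminate b (×125 and ×(-15), subtract): -25800·a = -259.250 → a = ∂h/∂x = +0.01005
Back-substitute: b = ∂h/∂y = -0.005963.
|∇h| = √(0.01005² + -0.005963²) = 0.01169

0.0117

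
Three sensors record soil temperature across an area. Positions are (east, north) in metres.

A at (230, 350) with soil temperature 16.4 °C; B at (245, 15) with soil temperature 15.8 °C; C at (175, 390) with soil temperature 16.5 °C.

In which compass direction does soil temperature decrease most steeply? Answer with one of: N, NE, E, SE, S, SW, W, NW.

S

Three-point gradient (reference A): Δ to B = (15, -335, -0.6), Δ to C = (-55, 40, +0.1).
∂T/∂x = -0.0005330, ∂T/∂y = +0.001767 (det = -17825).
Steepest decrease is along −∇f = (+0.0005330 E, -0.001767 N) → south.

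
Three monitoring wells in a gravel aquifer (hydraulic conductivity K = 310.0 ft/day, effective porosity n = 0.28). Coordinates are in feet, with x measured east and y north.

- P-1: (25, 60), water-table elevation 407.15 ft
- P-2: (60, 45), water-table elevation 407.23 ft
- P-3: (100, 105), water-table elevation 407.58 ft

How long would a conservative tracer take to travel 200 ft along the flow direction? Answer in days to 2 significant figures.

With h = a·x + b·y + c and P-1 as origin, the differences give:
  35·a + (-15)·b = +0.08
  75·a + 45·b = +0.43
Eliminate b (×45 and ×(-15), subtract): 2700·a = 10.050 → a = ∂h/∂x = +0.003722
Back-substitute: b = ∂h/∂y = +0.003352.
|∇h| = √(0.003722² + 0.003352²) = 0.005009
Seepage velocity v = K·i/n = 310.0 × 0.005009 / 0.28 = 5.546 ft/day.
t = 200 / 5.546 = 36.06 days.

36 days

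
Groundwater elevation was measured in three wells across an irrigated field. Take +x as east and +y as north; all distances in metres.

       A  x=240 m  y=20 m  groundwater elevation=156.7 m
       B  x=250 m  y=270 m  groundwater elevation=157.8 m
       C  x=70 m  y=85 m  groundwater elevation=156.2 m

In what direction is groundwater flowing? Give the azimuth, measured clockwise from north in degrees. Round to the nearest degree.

227°

With h = a·x + b·y + c and A as origin, the differences give:
  10·a + 250·b = +1.1
  (-170)·a + 65·b = -0.5
Eliminate b (×65 and ×250, subtract): 43150·a = 196.50 → a = ∂h/∂x = +0.004554
Back-substitute: b = ∂h/∂y = +0.004218.
Flow direction (−∇h) has components (-0.004554 E, -0.004218 N).
Azimuth = atan2(E, N) = atan2(-0.004554, -0.004218) = 227.2° ≈ 227°.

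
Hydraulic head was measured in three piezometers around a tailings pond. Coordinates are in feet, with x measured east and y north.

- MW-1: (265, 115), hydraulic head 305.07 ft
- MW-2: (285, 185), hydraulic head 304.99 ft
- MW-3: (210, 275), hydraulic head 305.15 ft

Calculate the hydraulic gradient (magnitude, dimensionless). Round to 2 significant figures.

0.0026

With h = a·x + b·y + c and MW-1 as origin, the differences give:
  20·a + 70·b = -0.08
  (-55)·a + 160·b = +0.08
Eliminate b (×160 and ×70, subtract): 7050·a = -18.400 → a = ∂h/∂x = -0.002610
Back-substitute: b = ∂h/∂y = -0.0003972.
|∇h| = √(-0.002610² + -0.0003972²) = 0.00264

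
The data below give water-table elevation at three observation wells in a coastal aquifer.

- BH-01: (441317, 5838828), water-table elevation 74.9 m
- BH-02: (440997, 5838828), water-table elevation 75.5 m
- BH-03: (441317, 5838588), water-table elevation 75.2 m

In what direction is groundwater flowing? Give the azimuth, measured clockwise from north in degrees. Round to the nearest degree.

056°

∂h/∂x = (75.5 − 74.9) / (440997 − 441317) = -0.001875
∂h/∂y = (75.2 − 74.9) / (5838588 − 5838828) = -0.001250
Flow direction (−∇h) has components (+0.001875 E, +0.001250 N).
Azimuth = atan2(E, N) = atan2(+0.001875, +0.001250) = 56.3° ≈ 056°.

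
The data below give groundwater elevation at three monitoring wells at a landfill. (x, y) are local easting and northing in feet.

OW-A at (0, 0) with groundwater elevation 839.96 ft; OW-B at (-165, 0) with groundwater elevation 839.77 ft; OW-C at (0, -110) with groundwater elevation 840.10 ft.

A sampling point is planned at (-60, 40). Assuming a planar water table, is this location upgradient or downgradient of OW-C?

∂h/∂x = (839.77 − 839.96) / (-165 − 0) = +0.001152
∂h/∂y = (840.10 − 839.96) / (-110 − 0) = -0.001273
Head at (-60, 40) = 839.96 + (+0.001152)·(-60) + (-0.001273)·(40) = 839.84 ft.
That is lower than the 840.10 ft at OW-C, so the point is downgradient.

downgradient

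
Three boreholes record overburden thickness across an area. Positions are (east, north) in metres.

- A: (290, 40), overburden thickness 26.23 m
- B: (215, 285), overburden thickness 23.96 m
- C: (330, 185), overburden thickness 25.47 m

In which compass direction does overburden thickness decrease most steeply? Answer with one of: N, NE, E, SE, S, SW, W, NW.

Taking A as reference: B−A = (-75, 245, -2.27); C−A = (40, 145, -0.76).
Determinant of the coordinate differences = (-75)·145 − 40·245 = -20675.
∂d/∂x = [(-2.27)·145 − (-0.76)·245] / -20675 = +0.006914
∂d/∂y = [(-75)·(-0.76) − 40·(-2.27)] / -20675 = -0.007149
Steepest decrease is along −∇f = (-0.006914 E, +0.007149 N) → northwest.

NW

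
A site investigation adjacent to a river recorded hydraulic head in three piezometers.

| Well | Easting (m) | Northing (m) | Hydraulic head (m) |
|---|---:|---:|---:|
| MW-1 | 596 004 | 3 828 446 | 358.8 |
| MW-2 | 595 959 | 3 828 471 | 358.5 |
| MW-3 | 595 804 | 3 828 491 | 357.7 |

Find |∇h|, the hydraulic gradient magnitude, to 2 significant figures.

Differences from MW-1: to MW-2 (Δx, Δy, Δh) = (-45, 25, -0.3); to MW-3 = (-200, 45, -1.1).
Solve a·Δx + b·Δy = Δh: det = (-45)·45 − (-200)·25 = 2975.
∂h/∂x = [(-0.3)·45 − (-1.1)·25] / 2975 = +0.004706
∂h/∂y = [(-45)·(-1.1) − (-200)·(-0.3)] / 2975 = -0.003529
|∇h| = √(0.004706² + -0.003529²) = 0.005882

0.0059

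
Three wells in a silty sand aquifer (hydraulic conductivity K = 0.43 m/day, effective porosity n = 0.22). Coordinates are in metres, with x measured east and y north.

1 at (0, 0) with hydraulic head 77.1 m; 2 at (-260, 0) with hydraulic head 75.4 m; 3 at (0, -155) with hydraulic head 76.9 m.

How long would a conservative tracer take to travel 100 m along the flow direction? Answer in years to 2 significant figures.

∂h/∂x = (75.4 − 77.1) / (-260 − 0) = +0.006538
∂h/∂y = (76.9 − 77.1) / (-155 − 0) = +0.001290
|∇h| = √(0.006538² + 0.001290²) = 0.006664
Seepage velocity v = K·i/n = 0.43 × 0.006664 / 0.22 = 0.01303 m/day.
t = 100 / 0.01303 = 7675 days = 21 years.

21 years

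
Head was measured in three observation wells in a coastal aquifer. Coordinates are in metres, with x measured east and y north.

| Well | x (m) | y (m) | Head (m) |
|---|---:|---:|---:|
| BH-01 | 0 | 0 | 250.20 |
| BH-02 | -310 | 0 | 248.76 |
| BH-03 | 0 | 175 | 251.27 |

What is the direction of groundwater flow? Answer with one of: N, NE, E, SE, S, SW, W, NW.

∂h/∂x = (248.76 − 250.20) / (-310 − 0) = +0.004645
∂h/∂y = (251.27 − 250.20) / (175 − 0) = +0.006114
Flow = −∇h = (-0.004645 east, -0.006114 north), which points southwest.

SW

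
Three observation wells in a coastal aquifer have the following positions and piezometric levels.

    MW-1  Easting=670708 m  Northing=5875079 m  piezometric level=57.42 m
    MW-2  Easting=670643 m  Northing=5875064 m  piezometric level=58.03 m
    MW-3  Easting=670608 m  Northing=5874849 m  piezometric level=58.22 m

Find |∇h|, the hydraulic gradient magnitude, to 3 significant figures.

0.00956

With h = a·x + b·y + c and MW-1 as origin, the differences give:
  (-65)·a + (-15)·b = +0.61
  (-100)·a + (-230)·b = +0.80
Eliminate b (×(-230) and ×(-15), subtract): 13450·a = -128.300 → a = ∂h/∂x = -0.009539
Back-substitute: b = ∂h/∂y = +0.0006691.
|∇h| = √(-0.009539² + 0.0006691²) = 0.009562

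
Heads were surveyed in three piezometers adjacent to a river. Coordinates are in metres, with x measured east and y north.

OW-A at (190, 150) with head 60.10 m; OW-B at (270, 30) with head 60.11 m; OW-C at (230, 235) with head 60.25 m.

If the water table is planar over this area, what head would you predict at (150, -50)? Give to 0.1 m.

With h = a·x + b·y + c and OW-A as origin, the differences give:
  80·a + (-120)·b = +0.01
  40·a + 85·b = +0.15
Eliminate b (×85 and ×(-120), subtract): 11600·a = 18.850 → a = ∂h/∂x = +0.001625
Back-substitute: b = ∂h/∂y = +0.0010000.
h(150, -50) = 60.10 + (+0.001625)·(-40) + (+0.0010000)·(-200) = 60.10 -0.065 -0.200 = 59.835 m.

59.8 m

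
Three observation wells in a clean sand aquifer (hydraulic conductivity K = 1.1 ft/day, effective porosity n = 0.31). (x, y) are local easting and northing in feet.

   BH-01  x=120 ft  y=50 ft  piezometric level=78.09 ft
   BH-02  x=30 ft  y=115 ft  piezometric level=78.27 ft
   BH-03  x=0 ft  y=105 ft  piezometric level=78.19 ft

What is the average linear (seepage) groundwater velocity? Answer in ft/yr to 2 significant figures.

Taking BH-01 as reference: BH-02−BH-01 = (-90, 65, +0.18); BH-03−BH-01 = (-120, 55, +0.10).
Determinant of the coordinate differences = (-90)·55 − (-120)·65 = 2850.
∂h/∂x = [(+0.18)·55 − (+0.10)·65] / 2850 = +0.001193
∂h/∂y = [(-90)·(+0.10) − (-120)·(+0.18)] / 2850 = +0.004421
|∇h| = √(0.001193² + 0.004421²) = 0.004579
Seepage velocity v = K·i/n = 1.1 × 0.004579 / 0.31 = 0.01625 ft/day = 5.935 ft/yr.

5.9 ft/yr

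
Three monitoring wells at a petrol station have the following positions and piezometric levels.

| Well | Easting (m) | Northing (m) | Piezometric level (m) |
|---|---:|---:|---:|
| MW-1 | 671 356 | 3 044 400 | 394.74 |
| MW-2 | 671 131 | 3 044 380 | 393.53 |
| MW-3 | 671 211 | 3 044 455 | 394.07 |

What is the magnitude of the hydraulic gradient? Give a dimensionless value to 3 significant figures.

0.00548

Three-point gradient (reference MW-1): Δ to MW-2 = (-225, -20, -1.21), Δ to MW-3 = (-145, 55, -0.67).
∂h/∂x = +0.005234, ∂h/∂y = +0.001617 (det = -15275).
|∇h| = √(0.005234² + 0.001617²) = 0.005478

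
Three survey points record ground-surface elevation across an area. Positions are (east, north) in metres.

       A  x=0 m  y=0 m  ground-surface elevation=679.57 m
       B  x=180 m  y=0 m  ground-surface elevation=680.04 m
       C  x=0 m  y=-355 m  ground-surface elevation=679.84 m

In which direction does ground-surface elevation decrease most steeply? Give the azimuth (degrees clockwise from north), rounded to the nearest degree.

∂z/∂x = (680.04 − 679.57) / (180 − 0) = +0.002611
∂z/∂y = (679.84 − 679.57) / (-355 − 0) = -0.0007606
Steepest decrease is along −∇f: components (-0.002611 E, +0.0007606 N).
Azimuth = atan2(-0.002611, +0.0007606) = 286.2° ≈ 286°.

286°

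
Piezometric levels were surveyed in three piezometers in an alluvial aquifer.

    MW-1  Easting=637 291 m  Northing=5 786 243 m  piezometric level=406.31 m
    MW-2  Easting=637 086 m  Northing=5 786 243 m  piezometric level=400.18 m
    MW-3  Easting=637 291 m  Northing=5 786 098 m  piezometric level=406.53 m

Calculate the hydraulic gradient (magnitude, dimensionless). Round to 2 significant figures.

0.030

∂h/∂x = (400.18 − 406.31) / (637086 − 637291) = +0.02990
∂h/∂y = (406.53 − 406.31) / (5786098 − 5786243) = -0.001517
|∇h| = √(0.02990² + -0.001517²) = 0.02994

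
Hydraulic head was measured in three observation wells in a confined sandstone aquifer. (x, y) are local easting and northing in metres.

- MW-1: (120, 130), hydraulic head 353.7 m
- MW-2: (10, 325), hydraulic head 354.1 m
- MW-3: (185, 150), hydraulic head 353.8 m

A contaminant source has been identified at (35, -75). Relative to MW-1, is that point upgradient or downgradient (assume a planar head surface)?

Three-point gradient (reference MW-1): Δ to MW-2 = (-110, 195, +0.4), Δ to MW-3 = (65, 20, +0.1).
∂h/∂x = +0.0007731, ∂h/∂y = +0.002487 (det = -14875).
Head at (35, -75) = 353.7 + (+0.0007731)·(-85) + (+0.002487)·(-205) = 353.12 m.
That is lower than the 353.7 m at MW-1, so the point is downgradient.

downgradient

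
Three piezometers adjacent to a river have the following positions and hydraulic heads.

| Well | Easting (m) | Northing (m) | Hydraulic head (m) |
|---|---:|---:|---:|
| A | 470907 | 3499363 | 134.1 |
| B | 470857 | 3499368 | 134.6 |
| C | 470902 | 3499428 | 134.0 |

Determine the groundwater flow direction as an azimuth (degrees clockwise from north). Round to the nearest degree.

077°

Differences from A: to B (Δx, Δy, Δh) = (-50, 5, +0.5); to C = (-5, 65, -0.1).
Solve a·Δx + b·Δy = Δh: det = (-50)·65 − (-5)·5 = -3225.
∂h/∂x = [(+0.5)·65 − (-0.1)·5] / -3225 = -0.01023
∂h/∂y = [(-50)·(-0.1) − (-5)·(+0.5)] / -3225 = -0.002326
Flow direction (−∇h) has components (+0.01023 E, +0.002326 N).
Azimuth = atan2(E, N) = atan2(+0.01023, +0.002326) = 77.2° ≈ 077°.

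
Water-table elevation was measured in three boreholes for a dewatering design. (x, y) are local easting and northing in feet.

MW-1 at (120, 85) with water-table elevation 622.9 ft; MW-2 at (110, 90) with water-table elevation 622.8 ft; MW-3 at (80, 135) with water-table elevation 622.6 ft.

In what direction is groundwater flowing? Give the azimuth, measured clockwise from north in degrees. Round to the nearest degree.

254°

Differences from MW-1: to MW-2 (Δx, Δy, Δh) = (-10, 5, -0.1); to MW-3 = (-40, 50, -0.3).
Solve a·Δx + b·Δy = Δh: det = (-10)·50 − (-40)·5 = -300.
∂h/∂x = [(-0.1)·50 − (-0.3)·5] / -300 = +0.01167
∂h/∂y = [(-10)·(-0.3) − (-40)·(-0.1)] / -300 = +0.003333
Flow direction (−∇h) has components (-0.01167 E, -0.003333 N).
Azimuth = atan2(E, N) = atan2(-0.01167, -0.003333) = 254.1° ≈ 254°.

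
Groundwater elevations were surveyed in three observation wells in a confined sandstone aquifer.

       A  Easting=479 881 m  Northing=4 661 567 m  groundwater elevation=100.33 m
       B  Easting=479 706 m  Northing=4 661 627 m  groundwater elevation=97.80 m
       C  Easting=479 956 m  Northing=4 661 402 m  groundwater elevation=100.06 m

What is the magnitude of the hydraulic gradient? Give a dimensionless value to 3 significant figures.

Three-point gradient (reference A): Δ to B = (-175, 60, -2.53), Δ to C = (75, -165, -0.27).
∂h/∂x = +0.01779, ∂h/∂y = +0.009723 (det = 24375).
|∇h| = √(0.01779² + 0.009723²) = 0.02027

0.0203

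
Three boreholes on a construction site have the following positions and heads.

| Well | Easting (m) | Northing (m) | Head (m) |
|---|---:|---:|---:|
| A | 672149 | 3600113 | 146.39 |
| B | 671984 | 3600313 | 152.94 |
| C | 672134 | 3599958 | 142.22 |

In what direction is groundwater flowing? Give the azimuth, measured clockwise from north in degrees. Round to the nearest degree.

Three-point gradient (reference A): Δ to B = (-165, 200, +6.55), Δ to C = (-15, -155, -4.17).
∂h/∂x = -0.006343, ∂h/∂y = +0.02752 (det = 28575).
Flow direction (−∇h) has components (+0.006343 E, -0.02752 N).
Azimuth = atan2(E, N) = atan2(+0.006343, -0.02752) = 167.0° ≈ 167°.

167°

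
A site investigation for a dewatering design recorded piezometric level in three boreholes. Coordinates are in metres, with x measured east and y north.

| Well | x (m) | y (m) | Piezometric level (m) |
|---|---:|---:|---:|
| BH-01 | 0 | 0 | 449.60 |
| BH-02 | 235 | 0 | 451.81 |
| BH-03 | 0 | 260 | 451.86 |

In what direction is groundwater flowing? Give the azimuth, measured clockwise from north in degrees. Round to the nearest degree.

227°

∂h/∂x = (451.81 − 449.60) / (235 − 0) = +0.009404
∂h/∂y = (451.86 − 449.60) / (260 − 0) = +0.008692
Flow direction (−∇h) has components (-0.009404 E, -0.008692 N).
Azimuth = atan2(E, N) = atan2(-0.009404, -0.008692) = 227.3° ≈ 227°.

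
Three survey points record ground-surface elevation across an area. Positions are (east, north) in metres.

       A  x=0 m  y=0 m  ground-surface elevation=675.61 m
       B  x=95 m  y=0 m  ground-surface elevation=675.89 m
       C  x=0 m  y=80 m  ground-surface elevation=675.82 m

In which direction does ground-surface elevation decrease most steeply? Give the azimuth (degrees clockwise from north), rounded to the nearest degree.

228°

∂z/∂x = (675.89 − 675.61) / (95 − 0) = +0.002947
∂z/∂y = (675.82 − 675.61) / (80 − 0) = +0.002625
Steepest decrease is along −∇f: components (-0.002947 E, -0.002625 N).
Azimuth = atan2(-0.002947, -0.002625) = 228.3° ≈ 228°.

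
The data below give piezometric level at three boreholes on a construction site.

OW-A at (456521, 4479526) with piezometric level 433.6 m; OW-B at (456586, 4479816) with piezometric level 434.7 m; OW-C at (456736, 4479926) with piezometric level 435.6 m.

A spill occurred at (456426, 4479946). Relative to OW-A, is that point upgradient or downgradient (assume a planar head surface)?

upgradient

With h = a·x + b·y + c and OW-A as origin, the differences give:
  65·a + 290·b = +1.1
  215·a + 400·b = +2.0
Eliminate b (×400 and ×290, subtract): -36350·a = -140.00 → a = ∂h/∂x = +0.003851
Back-substitute: b = ∂h/∂y = +0.002930.
Head at (456426, 4479946) = 433.6 + (+0.003851)·(-95) + (+0.002930)·(420) = 434.46 m.
That is higher than the 433.6 m at OW-A, so the point is upgradient.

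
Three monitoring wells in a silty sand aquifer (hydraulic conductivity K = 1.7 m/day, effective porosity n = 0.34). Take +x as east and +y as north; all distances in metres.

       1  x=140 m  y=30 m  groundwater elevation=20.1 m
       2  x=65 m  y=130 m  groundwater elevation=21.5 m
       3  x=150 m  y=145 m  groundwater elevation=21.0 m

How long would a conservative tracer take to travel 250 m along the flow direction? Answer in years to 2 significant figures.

12 years

Differences from 1: to 2 (Δx, Δy, Δh) = (-75, 100, +1.4); to 3 = (10, 115, +0.9).
Solve a·Δx + b·Δy = Δh: det = (-75)·115 − 10·100 = -9625.
∂h/∂x = [(+1.4)·115 − (+0.9)·100] / -9625 = -0.007377
∂h/∂y = [(-75)·(+0.9) − 10·(+1.4)] / -9625 = +0.008468
|∇h| = √(-0.007377² + 0.008468²) = 0.01123
Seepage velocity v = K·i/n = 1.7 × 0.01123 / 0.34 = 0.05615 m/day.
t = 250 / 0.05615 = 4452 days = 12.2 years.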